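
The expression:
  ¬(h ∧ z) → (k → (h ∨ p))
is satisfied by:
  {h: True, p: True, k: False}
  {h: True, k: False, p: False}
  {p: True, k: False, h: False}
  {p: False, k: False, h: False}
  {h: True, p: True, k: True}
  {h: True, k: True, p: False}
  {p: True, k: True, h: False}


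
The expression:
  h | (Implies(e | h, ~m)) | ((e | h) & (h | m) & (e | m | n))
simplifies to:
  True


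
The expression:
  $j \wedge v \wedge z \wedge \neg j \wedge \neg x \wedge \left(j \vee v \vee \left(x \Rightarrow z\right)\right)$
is never true.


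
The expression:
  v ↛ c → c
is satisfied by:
  {c: True, v: False}
  {v: False, c: False}
  {v: True, c: True}


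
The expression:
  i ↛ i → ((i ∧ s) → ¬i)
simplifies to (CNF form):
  True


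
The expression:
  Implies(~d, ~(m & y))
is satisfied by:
  {d: True, m: False, y: False}
  {m: False, y: False, d: False}
  {d: True, y: True, m: False}
  {y: True, m: False, d: False}
  {d: True, m: True, y: False}
  {m: True, d: False, y: False}
  {d: True, y: True, m: True}


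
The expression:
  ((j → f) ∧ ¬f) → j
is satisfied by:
  {f: True, j: True}
  {f: True, j: False}
  {j: True, f: False}


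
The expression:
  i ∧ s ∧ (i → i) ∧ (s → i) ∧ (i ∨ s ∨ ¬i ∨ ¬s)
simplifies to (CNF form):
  i ∧ s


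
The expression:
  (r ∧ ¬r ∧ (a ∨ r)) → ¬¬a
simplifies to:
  True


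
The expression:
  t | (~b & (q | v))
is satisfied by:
  {t: True, v: True, q: True, b: False}
  {t: True, v: True, q: False, b: False}
  {t: True, q: True, v: False, b: False}
  {t: True, q: False, v: False, b: False}
  {b: True, t: True, v: True, q: True}
  {b: True, t: True, v: True, q: False}
  {b: True, t: True, v: False, q: True}
  {b: True, t: True, v: False, q: False}
  {v: True, q: True, t: False, b: False}
  {v: True, t: False, q: False, b: False}
  {q: True, t: False, v: False, b: False}


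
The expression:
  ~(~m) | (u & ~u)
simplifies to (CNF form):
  m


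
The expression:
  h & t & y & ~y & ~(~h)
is never true.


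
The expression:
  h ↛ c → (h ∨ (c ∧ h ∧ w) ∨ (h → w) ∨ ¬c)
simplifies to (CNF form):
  True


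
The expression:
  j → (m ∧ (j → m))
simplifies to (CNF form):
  m ∨ ¬j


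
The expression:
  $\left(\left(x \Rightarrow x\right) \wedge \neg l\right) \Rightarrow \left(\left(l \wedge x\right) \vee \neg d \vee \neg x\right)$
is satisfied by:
  {l: True, d: False, x: False}
  {l: False, d: False, x: False}
  {x: True, l: True, d: False}
  {x: True, l: False, d: False}
  {d: True, l: True, x: False}
  {d: True, l: False, x: False}
  {d: True, x: True, l: True}


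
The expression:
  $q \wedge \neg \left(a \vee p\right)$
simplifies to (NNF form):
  $q \wedge \neg a \wedge \neg p$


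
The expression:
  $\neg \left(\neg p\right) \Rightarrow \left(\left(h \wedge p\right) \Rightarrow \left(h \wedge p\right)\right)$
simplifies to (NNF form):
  $\text{True}$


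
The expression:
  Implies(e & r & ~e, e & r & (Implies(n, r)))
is always true.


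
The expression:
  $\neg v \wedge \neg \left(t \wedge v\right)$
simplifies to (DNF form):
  $\neg v$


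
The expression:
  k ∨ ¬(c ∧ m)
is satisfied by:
  {k: True, m: False, c: False}
  {m: False, c: False, k: False}
  {c: True, k: True, m: False}
  {c: True, m: False, k: False}
  {k: True, m: True, c: False}
  {m: True, k: False, c: False}
  {c: True, m: True, k: True}


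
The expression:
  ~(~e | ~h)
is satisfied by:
  {h: True, e: True}


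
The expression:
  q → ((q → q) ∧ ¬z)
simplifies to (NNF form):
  ¬q ∨ ¬z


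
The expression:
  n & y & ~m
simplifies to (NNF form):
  n & y & ~m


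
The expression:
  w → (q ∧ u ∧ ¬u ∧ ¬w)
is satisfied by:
  {w: False}


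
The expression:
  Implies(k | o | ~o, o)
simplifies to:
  o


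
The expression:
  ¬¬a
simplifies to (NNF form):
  a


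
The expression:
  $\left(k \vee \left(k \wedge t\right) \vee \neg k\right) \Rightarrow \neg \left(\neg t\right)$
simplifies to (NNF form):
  $t$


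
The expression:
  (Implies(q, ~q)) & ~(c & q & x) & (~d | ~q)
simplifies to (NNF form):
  ~q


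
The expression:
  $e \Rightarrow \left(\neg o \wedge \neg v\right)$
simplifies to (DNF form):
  $\left(\neg o \wedge \neg v\right) \vee \neg e$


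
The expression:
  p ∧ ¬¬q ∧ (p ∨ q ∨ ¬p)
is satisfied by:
  {p: True, q: True}


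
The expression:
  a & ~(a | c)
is never true.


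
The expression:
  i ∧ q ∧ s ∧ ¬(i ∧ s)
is never true.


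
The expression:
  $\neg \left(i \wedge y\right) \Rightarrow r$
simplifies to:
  $r \vee \left(i \wedge y\right)$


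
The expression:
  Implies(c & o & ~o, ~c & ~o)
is always true.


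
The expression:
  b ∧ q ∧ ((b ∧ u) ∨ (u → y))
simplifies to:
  b ∧ q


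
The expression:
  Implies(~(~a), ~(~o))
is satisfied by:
  {o: True, a: False}
  {a: False, o: False}
  {a: True, o: True}


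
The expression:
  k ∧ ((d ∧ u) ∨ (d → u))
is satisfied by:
  {u: True, k: True, d: False}
  {k: True, d: False, u: False}
  {d: True, u: True, k: True}


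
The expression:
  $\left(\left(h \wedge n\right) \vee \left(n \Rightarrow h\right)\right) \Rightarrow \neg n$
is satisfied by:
  {h: False, n: False}
  {n: True, h: False}
  {h: True, n: False}


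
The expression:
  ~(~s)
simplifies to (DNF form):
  s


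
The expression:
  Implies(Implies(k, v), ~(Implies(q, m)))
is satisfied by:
  {k: True, q: True, m: False, v: False}
  {k: True, q: False, m: False, v: False}
  {q: True, v: False, k: False, m: False}
  {v: True, k: True, q: True, m: False}
  {v: True, q: True, k: False, m: False}
  {m: True, k: True, q: True, v: False}
  {m: True, k: True, q: False, v: False}


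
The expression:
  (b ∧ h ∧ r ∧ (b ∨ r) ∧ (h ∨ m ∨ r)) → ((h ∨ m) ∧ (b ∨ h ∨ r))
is always true.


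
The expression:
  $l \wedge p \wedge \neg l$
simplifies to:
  $\text{False}$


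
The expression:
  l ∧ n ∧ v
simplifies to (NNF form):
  l ∧ n ∧ v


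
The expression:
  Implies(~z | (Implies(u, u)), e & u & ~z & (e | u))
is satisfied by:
  {e: True, u: True, z: False}


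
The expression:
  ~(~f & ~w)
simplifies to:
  f | w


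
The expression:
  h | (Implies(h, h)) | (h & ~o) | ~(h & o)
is always true.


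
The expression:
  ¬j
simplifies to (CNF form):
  ¬j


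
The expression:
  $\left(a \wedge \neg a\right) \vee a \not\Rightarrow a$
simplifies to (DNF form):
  $\text{False}$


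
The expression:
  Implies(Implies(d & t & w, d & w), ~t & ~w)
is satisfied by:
  {w: False, t: False}


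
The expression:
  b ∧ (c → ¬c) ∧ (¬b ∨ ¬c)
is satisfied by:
  {b: True, c: False}


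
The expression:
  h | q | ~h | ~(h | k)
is always true.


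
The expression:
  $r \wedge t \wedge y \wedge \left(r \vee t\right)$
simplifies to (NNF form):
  $r \wedge t \wedge y$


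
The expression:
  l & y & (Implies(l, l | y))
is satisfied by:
  {y: True, l: True}


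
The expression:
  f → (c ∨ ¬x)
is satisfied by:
  {c: True, x: False, f: False}
  {c: False, x: False, f: False}
  {f: True, c: True, x: False}
  {f: True, c: False, x: False}
  {x: True, c: True, f: False}
  {x: True, c: False, f: False}
  {x: True, f: True, c: True}


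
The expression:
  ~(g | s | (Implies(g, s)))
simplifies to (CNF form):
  False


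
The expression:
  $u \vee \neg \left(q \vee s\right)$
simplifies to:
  $u \vee \left(\neg q \wedge \neg s\right)$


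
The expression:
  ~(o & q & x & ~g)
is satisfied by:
  {g: True, o: False, x: False, q: False}
  {q: False, o: False, g: False, x: False}
  {q: True, g: True, o: False, x: False}
  {q: True, o: False, g: False, x: False}
  {x: True, g: True, q: False, o: False}
  {x: True, q: False, o: False, g: False}
  {x: True, q: True, g: True, o: False}
  {x: True, q: True, o: False, g: False}
  {g: True, o: True, x: False, q: False}
  {o: True, x: False, g: False, q: False}
  {q: True, o: True, g: True, x: False}
  {q: True, o: True, x: False, g: False}
  {g: True, o: True, x: True, q: False}
  {o: True, x: True, q: False, g: False}
  {q: True, o: True, x: True, g: True}


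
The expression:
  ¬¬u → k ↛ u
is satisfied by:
  {u: False}


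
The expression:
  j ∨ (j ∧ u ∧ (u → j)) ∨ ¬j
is always true.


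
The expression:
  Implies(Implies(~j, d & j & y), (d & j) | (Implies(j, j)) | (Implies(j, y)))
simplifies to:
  True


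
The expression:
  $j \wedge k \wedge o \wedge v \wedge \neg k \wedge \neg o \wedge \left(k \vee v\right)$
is never true.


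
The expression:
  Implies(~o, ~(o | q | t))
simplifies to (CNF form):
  (o | ~q) & (o | ~t)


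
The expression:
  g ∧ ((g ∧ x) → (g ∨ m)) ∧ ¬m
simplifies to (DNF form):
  g ∧ ¬m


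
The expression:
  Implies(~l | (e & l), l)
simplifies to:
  l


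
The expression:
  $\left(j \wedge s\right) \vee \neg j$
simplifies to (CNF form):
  $s \vee \neg j$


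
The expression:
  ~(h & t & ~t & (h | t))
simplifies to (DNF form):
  True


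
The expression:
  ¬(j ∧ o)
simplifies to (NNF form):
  ¬j ∨ ¬o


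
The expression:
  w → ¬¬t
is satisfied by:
  {t: True, w: False}
  {w: False, t: False}
  {w: True, t: True}


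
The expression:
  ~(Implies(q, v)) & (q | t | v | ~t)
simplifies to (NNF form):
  q & ~v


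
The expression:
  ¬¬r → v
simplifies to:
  v ∨ ¬r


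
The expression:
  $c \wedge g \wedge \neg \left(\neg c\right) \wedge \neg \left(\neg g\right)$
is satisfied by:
  {c: True, g: True}


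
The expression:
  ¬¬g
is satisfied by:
  {g: True}


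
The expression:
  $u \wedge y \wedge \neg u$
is never true.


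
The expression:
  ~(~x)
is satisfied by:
  {x: True}


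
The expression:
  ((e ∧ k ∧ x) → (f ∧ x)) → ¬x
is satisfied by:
  {e: True, k: True, f: False, x: False}
  {e: True, k: False, f: False, x: False}
  {k: True, e: False, f: False, x: False}
  {e: False, k: False, f: False, x: False}
  {e: True, f: True, k: True, x: False}
  {e: True, f: True, k: False, x: False}
  {f: True, k: True, e: False, x: False}
  {f: True, k: False, e: False, x: False}
  {x: True, e: True, f: False, k: True}


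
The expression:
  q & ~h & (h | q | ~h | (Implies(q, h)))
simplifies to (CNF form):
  q & ~h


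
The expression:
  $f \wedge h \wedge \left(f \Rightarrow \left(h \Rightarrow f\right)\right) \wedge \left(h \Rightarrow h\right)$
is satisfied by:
  {h: True, f: True}


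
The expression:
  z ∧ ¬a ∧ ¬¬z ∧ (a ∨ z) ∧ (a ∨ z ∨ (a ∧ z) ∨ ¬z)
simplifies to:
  z ∧ ¬a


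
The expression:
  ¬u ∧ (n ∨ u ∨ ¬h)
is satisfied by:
  {n: True, u: False, h: False}
  {u: False, h: False, n: False}
  {n: True, h: True, u: False}


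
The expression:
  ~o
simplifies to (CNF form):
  ~o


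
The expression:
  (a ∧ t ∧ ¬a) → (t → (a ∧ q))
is always true.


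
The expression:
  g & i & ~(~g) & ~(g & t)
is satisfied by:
  {i: True, g: True, t: False}


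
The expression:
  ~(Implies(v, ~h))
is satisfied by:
  {h: True, v: True}


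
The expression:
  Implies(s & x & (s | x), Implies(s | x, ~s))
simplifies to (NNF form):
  ~s | ~x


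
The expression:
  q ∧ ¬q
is never true.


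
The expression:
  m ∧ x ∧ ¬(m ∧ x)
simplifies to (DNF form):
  False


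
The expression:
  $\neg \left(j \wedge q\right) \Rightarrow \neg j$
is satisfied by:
  {q: True, j: False}
  {j: False, q: False}
  {j: True, q: True}


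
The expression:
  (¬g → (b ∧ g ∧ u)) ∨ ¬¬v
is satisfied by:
  {v: True, g: True}
  {v: True, g: False}
  {g: True, v: False}


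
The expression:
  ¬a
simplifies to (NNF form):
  ¬a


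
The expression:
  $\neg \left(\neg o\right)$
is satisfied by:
  {o: True}


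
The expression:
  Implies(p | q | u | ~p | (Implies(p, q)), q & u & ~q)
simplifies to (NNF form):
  False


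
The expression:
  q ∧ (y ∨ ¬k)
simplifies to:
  q ∧ (y ∨ ¬k)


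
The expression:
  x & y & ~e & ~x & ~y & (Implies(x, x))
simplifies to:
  False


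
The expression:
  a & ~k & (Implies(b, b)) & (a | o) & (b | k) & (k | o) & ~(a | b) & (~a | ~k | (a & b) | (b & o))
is never true.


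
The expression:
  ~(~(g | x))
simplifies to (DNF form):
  g | x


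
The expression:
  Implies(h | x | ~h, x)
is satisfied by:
  {x: True}


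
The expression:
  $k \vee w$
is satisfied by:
  {k: True, w: True}
  {k: True, w: False}
  {w: True, k: False}


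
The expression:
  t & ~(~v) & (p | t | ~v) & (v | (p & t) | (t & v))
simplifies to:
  t & v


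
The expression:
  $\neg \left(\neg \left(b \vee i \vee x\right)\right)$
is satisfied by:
  {i: True, b: True, x: True}
  {i: True, b: True, x: False}
  {i: True, x: True, b: False}
  {i: True, x: False, b: False}
  {b: True, x: True, i: False}
  {b: True, x: False, i: False}
  {x: True, b: False, i: False}


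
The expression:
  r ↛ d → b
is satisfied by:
  {b: True, d: True, r: False}
  {b: True, d: False, r: False}
  {d: True, b: False, r: False}
  {b: False, d: False, r: False}
  {r: True, b: True, d: True}
  {r: True, b: True, d: False}
  {r: True, d: True, b: False}


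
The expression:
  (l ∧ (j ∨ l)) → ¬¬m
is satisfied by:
  {m: True, l: False}
  {l: False, m: False}
  {l: True, m: True}


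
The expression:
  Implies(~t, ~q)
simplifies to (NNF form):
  t | ~q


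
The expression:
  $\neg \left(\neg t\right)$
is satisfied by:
  {t: True}


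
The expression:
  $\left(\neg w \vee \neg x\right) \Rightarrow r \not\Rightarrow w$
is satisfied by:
  {r: True, x: True, w: False}
  {r: True, w: False, x: False}
  {r: True, x: True, w: True}
  {x: True, w: True, r: False}


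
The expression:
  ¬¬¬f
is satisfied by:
  {f: False}


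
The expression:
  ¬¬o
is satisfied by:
  {o: True}


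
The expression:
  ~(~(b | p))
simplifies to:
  b | p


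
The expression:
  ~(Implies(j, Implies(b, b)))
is never true.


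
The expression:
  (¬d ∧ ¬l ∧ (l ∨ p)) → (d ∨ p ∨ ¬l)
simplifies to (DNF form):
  True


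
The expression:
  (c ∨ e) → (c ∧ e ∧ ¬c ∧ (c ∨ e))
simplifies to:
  ¬c ∧ ¬e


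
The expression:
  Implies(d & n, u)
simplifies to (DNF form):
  u | ~d | ~n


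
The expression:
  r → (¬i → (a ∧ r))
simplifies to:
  a ∨ i ∨ ¬r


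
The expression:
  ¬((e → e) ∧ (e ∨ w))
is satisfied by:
  {e: False, w: False}


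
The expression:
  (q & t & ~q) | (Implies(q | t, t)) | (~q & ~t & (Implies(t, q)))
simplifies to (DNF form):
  t | ~q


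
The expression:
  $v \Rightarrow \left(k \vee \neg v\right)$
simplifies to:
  $k \vee \neg v$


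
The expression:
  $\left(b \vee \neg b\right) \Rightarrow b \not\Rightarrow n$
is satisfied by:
  {b: True, n: False}


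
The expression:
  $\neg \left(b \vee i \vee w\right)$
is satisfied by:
  {i: False, w: False, b: False}


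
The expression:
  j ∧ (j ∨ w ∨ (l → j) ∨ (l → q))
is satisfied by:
  {j: True}


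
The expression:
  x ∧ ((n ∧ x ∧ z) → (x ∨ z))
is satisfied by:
  {x: True}


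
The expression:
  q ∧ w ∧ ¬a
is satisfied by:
  {w: True, q: True, a: False}


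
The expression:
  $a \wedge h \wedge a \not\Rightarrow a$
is never true.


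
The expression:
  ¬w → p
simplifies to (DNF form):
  p ∨ w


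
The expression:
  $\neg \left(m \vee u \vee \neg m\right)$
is never true.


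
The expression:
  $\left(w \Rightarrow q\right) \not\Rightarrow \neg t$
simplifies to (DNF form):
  $\left(q \wedge t\right) \vee \left(t \wedge \neg w\right)$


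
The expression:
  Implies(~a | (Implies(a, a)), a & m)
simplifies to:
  a & m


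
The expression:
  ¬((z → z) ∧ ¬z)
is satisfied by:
  {z: True}


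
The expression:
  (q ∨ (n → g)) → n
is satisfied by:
  {n: True}


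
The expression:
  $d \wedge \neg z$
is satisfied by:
  {d: True, z: False}


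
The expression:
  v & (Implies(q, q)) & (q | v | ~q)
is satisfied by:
  {v: True}


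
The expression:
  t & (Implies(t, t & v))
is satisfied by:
  {t: True, v: True}


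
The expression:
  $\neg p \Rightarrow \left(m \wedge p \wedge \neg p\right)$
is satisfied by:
  {p: True}


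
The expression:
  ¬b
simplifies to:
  ¬b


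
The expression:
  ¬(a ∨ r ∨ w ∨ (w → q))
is never true.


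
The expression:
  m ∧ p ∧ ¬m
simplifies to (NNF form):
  False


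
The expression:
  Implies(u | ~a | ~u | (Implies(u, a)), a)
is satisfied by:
  {a: True}


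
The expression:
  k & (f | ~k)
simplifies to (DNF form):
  f & k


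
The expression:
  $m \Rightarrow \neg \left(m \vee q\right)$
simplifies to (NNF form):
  $\neg m$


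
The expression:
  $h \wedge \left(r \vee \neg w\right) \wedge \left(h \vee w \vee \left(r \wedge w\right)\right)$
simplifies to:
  $h \wedge \left(r \vee \neg w\right)$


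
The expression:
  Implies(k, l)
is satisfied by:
  {l: True, k: False}
  {k: False, l: False}
  {k: True, l: True}


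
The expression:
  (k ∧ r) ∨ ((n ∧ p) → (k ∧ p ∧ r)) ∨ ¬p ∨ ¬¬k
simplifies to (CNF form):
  k ∨ ¬n ∨ ¬p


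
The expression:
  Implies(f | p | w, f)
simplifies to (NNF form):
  f | (~p & ~w)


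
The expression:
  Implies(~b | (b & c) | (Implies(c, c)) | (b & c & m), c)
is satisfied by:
  {c: True}


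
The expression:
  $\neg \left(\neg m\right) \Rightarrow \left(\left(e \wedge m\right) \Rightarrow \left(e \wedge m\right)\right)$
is always true.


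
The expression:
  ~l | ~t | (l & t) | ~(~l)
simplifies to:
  True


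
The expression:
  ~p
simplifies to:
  ~p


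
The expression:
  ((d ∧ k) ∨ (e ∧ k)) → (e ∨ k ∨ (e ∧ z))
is always true.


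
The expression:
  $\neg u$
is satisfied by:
  {u: False}


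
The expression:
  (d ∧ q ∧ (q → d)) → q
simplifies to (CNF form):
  True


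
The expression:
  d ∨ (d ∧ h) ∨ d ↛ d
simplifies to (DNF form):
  d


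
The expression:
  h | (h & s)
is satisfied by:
  {h: True}


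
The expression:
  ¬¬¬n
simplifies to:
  ¬n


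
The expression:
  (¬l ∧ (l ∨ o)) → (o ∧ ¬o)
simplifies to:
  l ∨ ¬o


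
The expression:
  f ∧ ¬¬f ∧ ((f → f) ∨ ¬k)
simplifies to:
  f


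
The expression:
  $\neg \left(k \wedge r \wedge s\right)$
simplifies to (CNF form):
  $\neg k \vee \neg r \vee \neg s$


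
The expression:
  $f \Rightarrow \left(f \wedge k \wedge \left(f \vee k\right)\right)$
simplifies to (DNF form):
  $k \vee \neg f$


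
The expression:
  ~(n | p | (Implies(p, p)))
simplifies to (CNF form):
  False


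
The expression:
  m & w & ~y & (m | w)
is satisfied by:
  {m: True, w: True, y: False}


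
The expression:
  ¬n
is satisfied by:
  {n: False}


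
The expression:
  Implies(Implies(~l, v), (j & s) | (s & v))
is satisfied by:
  {s: True, j: True, l: False, v: False}
  {s: True, l: False, j: False, v: False}
  {s: True, v: True, j: True, l: False}
  {s: True, v: True, l: False, j: False}
  {s: True, j: True, l: True, v: False}
  {s: True, v: True, l: True, j: True}
  {s: True, v: True, l: True, j: False}
  {j: True, v: False, l: False, s: False}
  {v: False, l: False, j: False, s: False}


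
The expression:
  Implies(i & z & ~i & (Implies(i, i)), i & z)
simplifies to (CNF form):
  True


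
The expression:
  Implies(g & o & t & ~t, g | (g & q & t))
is always true.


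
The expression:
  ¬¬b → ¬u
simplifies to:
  ¬b ∨ ¬u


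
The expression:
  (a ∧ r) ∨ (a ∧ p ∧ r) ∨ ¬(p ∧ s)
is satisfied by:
  {a: True, r: True, s: False, p: False}
  {a: True, r: False, s: False, p: False}
  {r: True, a: False, s: False, p: False}
  {a: False, r: False, s: False, p: False}
  {a: True, p: True, r: True, s: False}
  {a: True, p: True, r: False, s: False}
  {p: True, r: True, a: False, s: False}
  {p: True, a: False, r: False, s: False}
  {a: True, s: True, r: True, p: False}
  {a: True, s: True, r: False, p: False}
  {s: True, r: True, a: False, p: False}
  {s: True, a: False, r: False, p: False}
  {a: True, p: True, s: True, r: True}


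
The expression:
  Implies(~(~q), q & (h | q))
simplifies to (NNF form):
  True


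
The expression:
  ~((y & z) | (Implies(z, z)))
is never true.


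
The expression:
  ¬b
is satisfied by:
  {b: False}


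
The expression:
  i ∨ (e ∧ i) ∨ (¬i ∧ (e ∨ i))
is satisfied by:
  {i: True, e: True}
  {i: True, e: False}
  {e: True, i: False}


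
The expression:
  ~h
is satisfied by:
  {h: False}


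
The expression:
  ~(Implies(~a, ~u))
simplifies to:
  u & ~a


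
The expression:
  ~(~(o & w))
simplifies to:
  o & w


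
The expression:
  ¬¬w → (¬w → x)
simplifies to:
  True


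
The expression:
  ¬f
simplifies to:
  ¬f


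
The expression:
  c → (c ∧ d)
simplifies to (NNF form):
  d ∨ ¬c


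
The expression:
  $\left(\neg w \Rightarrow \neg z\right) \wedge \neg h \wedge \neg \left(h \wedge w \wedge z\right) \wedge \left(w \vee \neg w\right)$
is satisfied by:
  {w: True, h: False, z: False}
  {w: False, h: False, z: False}
  {z: True, w: True, h: False}


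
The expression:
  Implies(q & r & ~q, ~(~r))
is always true.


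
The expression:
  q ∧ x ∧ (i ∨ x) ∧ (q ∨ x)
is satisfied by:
  {x: True, q: True}


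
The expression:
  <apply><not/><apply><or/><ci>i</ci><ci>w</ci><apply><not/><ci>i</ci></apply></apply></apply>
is never true.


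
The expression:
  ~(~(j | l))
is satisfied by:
  {l: True, j: True}
  {l: True, j: False}
  {j: True, l: False}


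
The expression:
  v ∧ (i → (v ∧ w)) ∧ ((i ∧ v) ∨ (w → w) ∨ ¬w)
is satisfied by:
  {w: True, v: True, i: False}
  {v: True, i: False, w: False}
  {i: True, w: True, v: True}


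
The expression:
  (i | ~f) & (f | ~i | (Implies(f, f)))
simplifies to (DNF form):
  i | ~f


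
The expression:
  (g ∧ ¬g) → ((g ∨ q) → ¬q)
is always true.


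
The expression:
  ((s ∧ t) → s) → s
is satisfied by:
  {s: True}


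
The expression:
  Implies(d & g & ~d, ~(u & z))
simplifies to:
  True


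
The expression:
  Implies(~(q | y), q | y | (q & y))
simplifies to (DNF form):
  q | y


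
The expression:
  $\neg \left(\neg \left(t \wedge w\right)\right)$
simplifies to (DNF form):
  $t \wedge w$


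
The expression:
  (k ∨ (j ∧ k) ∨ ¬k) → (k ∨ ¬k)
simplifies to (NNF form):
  True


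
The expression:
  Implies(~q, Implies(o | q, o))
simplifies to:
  True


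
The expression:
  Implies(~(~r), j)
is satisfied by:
  {j: True, r: False}
  {r: False, j: False}
  {r: True, j: True}


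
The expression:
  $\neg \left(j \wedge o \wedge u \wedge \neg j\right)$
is always true.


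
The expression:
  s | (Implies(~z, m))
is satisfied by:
  {z: True, m: True, s: True}
  {z: True, m: True, s: False}
  {z: True, s: True, m: False}
  {z: True, s: False, m: False}
  {m: True, s: True, z: False}
  {m: True, s: False, z: False}
  {s: True, m: False, z: False}


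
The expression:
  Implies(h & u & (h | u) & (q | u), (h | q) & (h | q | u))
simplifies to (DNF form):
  True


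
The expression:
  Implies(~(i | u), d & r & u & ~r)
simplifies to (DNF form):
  i | u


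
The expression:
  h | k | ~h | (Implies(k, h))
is always true.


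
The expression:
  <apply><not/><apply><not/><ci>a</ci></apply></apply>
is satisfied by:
  {a: True}


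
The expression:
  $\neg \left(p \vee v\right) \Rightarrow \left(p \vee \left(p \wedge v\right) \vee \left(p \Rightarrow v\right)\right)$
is always true.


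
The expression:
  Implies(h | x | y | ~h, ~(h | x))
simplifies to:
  ~h & ~x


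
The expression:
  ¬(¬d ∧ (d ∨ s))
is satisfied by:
  {d: True, s: False}
  {s: False, d: False}
  {s: True, d: True}


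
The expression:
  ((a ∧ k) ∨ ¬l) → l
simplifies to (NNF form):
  l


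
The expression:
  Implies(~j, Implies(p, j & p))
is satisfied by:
  {j: True, p: False}
  {p: False, j: False}
  {p: True, j: True}


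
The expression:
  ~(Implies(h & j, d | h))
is never true.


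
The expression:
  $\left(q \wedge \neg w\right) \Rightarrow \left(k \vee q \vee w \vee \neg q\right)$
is always true.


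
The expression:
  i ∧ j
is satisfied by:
  {i: True, j: True}


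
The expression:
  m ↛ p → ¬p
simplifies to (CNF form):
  True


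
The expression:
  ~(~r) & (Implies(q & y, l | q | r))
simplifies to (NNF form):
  r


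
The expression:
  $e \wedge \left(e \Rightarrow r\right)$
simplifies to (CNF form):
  $e \wedge r$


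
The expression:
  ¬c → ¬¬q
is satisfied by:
  {q: True, c: True}
  {q: True, c: False}
  {c: True, q: False}


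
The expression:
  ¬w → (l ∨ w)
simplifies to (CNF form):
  l ∨ w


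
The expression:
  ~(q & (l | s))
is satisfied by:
  {s: False, q: False, l: False}
  {l: True, s: False, q: False}
  {s: True, l: False, q: False}
  {l: True, s: True, q: False}
  {q: True, l: False, s: False}


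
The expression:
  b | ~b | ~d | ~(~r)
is always true.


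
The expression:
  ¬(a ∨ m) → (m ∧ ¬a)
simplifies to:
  a ∨ m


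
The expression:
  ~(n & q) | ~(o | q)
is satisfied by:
  {q: False, n: False}
  {n: True, q: False}
  {q: True, n: False}


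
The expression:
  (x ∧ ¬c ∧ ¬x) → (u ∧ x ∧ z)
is always true.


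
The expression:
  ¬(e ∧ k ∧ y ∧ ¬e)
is always true.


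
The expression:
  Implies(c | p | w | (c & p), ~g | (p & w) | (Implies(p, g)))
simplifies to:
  True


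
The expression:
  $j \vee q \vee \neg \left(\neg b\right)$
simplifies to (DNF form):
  $b \vee j \vee q$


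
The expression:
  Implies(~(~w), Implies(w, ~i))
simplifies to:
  ~i | ~w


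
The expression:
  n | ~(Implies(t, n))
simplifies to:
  n | t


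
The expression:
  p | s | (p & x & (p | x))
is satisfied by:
  {p: True, s: True}
  {p: True, s: False}
  {s: True, p: False}


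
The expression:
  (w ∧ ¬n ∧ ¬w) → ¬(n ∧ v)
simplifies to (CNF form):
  True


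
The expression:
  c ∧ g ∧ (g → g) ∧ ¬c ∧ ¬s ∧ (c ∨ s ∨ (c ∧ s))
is never true.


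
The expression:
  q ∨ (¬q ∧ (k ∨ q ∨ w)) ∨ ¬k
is always true.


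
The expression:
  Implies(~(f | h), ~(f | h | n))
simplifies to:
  f | h | ~n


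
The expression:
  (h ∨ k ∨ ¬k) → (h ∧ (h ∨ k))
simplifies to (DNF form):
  h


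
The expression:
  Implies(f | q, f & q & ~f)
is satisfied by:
  {q: False, f: False}


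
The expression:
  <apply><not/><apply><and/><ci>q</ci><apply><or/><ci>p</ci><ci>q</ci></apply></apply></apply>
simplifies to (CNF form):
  <apply><not/><ci>q</ci></apply>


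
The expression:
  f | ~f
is always true.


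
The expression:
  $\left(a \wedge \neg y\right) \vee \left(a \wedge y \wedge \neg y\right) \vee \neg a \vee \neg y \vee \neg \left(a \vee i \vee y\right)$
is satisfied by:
  {y: False, a: False}
  {a: True, y: False}
  {y: True, a: False}


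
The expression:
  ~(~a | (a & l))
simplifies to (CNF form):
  a & ~l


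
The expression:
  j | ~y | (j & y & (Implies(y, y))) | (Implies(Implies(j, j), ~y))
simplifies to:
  j | ~y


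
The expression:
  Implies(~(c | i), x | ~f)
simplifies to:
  c | i | x | ~f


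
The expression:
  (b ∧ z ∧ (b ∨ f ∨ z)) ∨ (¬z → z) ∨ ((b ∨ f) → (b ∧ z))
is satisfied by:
  {z: True, f: False, b: False}
  {b: True, z: True, f: False}
  {z: True, f: True, b: False}
  {b: True, z: True, f: True}
  {b: False, f: False, z: False}


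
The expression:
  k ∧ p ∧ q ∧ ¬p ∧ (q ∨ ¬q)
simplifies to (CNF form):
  False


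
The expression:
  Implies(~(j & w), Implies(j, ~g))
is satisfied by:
  {w: True, g: False, j: False}
  {g: False, j: False, w: False}
  {j: True, w: True, g: False}
  {j: True, g: False, w: False}
  {w: True, g: True, j: False}
  {g: True, w: False, j: False}
  {j: True, g: True, w: True}


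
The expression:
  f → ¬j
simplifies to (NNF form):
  ¬f ∨ ¬j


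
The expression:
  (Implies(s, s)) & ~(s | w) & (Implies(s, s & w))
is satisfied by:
  {w: False, s: False}


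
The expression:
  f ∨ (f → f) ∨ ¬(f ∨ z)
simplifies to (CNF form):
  True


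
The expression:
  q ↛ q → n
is always true.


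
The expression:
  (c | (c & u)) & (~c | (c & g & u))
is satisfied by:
  {c: True, u: True, g: True}


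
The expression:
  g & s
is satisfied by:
  {s: True, g: True}


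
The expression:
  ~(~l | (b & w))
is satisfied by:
  {l: True, w: False, b: False}
  {b: True, l: True, w: False}
  {w: True, l: True, b: False}


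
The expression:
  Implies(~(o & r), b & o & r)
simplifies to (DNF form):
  o & r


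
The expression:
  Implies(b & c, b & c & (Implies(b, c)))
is always true.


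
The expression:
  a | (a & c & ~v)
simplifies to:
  a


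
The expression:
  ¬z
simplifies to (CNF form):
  ¬z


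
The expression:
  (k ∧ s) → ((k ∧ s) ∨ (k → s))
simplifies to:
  True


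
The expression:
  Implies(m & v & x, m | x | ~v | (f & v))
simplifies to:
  True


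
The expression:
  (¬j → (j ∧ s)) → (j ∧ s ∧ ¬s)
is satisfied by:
  {j: False}


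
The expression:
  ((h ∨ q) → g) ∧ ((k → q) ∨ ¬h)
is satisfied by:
  {g: True, h: False, k: False, q: False}
  {q: True, g: True, h: False, k: False}
  {g: True, k: True, h: False, q: False}
  {q: True, g: True, k: True, h: False}
  {g: True, h: True, k: False, q: False}
  {g: True, q: True, h: True, k: False}
  {q: True, g: True, k: True, h: True}
  {q: False, h: False, k: False, g: False}
  {k: True, q: False, h: False, g: False}


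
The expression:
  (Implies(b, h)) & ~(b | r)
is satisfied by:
  {r: False, b: False}


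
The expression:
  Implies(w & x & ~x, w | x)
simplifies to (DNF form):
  True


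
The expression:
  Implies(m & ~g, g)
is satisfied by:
  {g: True, m: False}
  {m: False, g: False}
  {m: True, g: True}


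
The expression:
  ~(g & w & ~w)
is always true.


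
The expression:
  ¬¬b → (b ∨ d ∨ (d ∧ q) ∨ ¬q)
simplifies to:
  True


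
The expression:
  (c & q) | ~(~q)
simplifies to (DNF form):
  q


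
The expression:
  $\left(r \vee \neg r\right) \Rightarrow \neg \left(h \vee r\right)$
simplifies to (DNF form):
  $\neg h \wedge \neg r$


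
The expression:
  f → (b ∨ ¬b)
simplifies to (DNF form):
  True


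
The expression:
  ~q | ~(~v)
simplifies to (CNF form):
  v | ~q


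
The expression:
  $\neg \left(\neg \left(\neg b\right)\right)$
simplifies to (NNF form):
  $\neg b$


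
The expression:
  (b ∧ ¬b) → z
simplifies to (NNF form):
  True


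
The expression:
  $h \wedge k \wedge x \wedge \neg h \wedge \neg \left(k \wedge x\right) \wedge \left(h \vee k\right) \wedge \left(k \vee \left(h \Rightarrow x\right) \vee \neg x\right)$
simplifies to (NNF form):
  $\text{False}$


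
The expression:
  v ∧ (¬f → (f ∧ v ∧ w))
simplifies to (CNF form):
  f ∧ v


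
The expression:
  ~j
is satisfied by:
  {j: False}


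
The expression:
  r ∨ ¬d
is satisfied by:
  {r: True, d: False}
  {d: False, r: False}
  {d: True, r: True}


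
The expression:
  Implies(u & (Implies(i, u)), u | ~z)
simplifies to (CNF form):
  True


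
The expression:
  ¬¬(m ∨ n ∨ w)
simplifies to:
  m ∨ n ∨ w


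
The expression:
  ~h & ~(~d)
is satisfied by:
  {d: True, h: False}


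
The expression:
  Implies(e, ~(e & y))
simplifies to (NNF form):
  ~e | ~y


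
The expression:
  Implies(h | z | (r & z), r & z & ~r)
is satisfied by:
  {h: False, z: False}


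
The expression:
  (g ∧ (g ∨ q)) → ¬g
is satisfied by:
  {g: False}


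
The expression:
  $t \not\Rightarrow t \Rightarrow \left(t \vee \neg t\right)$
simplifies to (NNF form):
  $\text{True}$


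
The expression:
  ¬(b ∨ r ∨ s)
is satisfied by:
  {b: False, r: False, s: False}


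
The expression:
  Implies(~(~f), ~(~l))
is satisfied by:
  {l: True, f: False}
  {f: False, l: False}
  {f: True, l: True}


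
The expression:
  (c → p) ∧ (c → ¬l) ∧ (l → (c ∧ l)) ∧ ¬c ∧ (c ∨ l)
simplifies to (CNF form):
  False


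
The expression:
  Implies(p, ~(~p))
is always true.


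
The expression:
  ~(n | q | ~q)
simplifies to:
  False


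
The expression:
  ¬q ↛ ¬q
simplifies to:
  False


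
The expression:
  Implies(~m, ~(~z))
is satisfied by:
  {z: True, m: True}
  {z: True, m: False}
  {m: True, z: False}


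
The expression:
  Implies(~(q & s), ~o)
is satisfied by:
  {s: True, q: True, o: False}
  {s: True, q: False, o: False}
  {q: True, s: False, o: False}
  {s: False, q: False, o: False}
  {o: True, s: True, q: True}


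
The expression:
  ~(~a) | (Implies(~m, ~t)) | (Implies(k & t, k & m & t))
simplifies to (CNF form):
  a | m | ~k | ~t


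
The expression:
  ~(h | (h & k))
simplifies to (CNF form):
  ~h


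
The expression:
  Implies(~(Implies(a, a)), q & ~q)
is always true.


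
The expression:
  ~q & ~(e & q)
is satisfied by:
  {q: False}


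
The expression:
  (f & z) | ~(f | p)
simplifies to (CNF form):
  (f | ~f) & (f | ~p) & (z | ~f) & (z | ~p)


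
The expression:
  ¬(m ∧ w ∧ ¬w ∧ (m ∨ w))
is always true.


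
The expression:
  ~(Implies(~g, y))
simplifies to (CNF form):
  ~g & ~y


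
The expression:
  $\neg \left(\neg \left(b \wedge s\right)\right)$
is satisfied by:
  {b: True, s: True}


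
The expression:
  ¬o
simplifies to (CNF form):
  ¬o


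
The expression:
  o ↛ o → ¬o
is always true.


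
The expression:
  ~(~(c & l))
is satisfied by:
  {c: True, l: True}


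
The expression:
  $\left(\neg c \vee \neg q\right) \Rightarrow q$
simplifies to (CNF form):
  $q$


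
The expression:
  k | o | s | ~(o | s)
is always true.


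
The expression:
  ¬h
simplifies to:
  ¬h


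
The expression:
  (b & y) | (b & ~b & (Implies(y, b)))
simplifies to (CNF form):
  b & y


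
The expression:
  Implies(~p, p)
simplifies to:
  p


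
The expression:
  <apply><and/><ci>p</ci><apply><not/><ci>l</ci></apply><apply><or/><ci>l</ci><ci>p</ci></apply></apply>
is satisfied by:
  {p: True, l: False}


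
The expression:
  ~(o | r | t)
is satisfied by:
  {o: False, r: False, t: False}


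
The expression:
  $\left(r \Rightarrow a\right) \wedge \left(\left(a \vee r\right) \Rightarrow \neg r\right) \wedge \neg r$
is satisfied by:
  {r: False}


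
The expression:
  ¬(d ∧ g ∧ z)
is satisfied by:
  {g: False, z: False, d: False}
  {d: True, g: False, z: False}
  {z: True, g: False, d: False}
  {d: True, z: True, g: False}
  {g: True, d: False, z: False}
  {d: True, g: True, z: False}
  {z: True, g: True, d: False}


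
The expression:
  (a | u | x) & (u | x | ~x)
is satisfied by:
  {a: True, x: True, u: True}
  {a: True, x: True, u: False}
  {a: True, u: True, x: False}
  {a: True, u: False, x: False}
  {x: True, u: True, a: False}
  {x: True, u: False, a: False}
  {u: True, x: False, a: False}


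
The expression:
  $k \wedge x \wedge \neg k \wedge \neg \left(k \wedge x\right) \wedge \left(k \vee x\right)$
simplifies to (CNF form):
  $\text{False}$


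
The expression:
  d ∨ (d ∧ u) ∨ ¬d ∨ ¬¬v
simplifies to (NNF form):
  True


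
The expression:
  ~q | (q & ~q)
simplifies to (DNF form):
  ~q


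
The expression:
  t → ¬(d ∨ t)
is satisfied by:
  {t: False}


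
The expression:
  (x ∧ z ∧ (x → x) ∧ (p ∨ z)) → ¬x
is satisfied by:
  {z: False, x: False}
  {x: True, z: False}
  {z: True, x: False}


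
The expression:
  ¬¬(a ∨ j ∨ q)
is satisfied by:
  {a: True, q: True, j: True}
  {a: True, q: True, j: False}
  {a: True, j: True, q: False}
  {a: True, j: False, q: False}
  {q: True, j: True, a: False}
  {q: True, j: False, a: False}
  {j: True, q: False, a: False}


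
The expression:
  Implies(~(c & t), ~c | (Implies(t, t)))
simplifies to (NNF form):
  True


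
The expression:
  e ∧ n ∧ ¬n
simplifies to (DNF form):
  False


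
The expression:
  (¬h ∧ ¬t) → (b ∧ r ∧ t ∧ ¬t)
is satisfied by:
  {t: True, h: True}
  {t: True, h: False}
  {h: True, t: False}


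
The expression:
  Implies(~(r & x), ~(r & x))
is always true.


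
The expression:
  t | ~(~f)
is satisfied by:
  {t: True, f: True}
  {t: True, f: False}
  {f: True, t: False}


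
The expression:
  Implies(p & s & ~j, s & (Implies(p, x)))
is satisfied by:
  {j: True, x: True, s: False, p: False}
  {j: True, s: False, p: False, x: False}
  {x: True, s: False, p: False, j: False}
  {x: False, s: False, p: False, j: False}
  {j: True, p: True, x: True, s: False}
  {j: True, p: True, x: False, s: False}
  {p: True, x: True, j: False, s: False}
  {p: True, j: False, s: False, x: False}
  {x: True, j: True, s: True, p: False}
  {j: True, s: True, x: False, p: False}
  {x: True, s: True, j: False, p: False}
  {s: True, j: False, p: False, x: False}
  {j: True, p: True, s: True, x: True}
  {j: True, p: True, s: True, x: False}
  {p: True, s: True, x: True, j: False}


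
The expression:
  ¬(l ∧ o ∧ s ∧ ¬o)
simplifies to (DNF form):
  True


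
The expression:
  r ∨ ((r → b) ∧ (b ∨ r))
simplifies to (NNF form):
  b ∨ r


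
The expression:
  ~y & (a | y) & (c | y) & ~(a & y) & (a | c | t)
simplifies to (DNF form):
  a & c & ~y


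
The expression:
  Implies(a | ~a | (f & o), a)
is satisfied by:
  {a: True}


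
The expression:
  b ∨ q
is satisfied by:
  {b: True, q: True}
  {b: True, q: False}
  {q: True, b: False}


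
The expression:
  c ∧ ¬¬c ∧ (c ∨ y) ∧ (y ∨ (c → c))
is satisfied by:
  {c: True}


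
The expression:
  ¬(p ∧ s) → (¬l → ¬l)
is always true.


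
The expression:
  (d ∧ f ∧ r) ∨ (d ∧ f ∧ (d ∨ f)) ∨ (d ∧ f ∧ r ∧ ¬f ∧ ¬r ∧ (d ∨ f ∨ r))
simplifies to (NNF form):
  d ∧ f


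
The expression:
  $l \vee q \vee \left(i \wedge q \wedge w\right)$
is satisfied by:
  {q: True, l: True}
  {q: True, l: False}
  {l: True, q: False}
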